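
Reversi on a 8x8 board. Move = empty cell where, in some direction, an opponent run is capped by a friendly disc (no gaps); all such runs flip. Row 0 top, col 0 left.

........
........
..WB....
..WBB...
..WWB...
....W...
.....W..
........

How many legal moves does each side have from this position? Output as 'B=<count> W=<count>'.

Answer: B=8 W=7

Derivation:
-- B to move --
(1,1): flips 1 -> legal
(1,2): no bracket -> illegal
(1,3): no bracket -> illegal
(2,1): flips 1 -> legal
(3,1): flips 1 -> legal
(4,1): flips 3 -> legal
(4,5): no bracket -> illegal
(5,1): flips 1 -> legal
(5,2): flips 1 -> legal
(5,3): flips 1 -> legal
(5,5): no bracket -> illegal
(5,6): no bracket -> illegal
(6,3): no bracket -> illegal
(6,4): flips 1 -> legal
(6,6): no bracket -> illegal
(7,4): no bracket -> illegal
(7,5): no bracket -> illegal
(7,6): no bracket -> illegal
B mobility = 8
-- W to move --
(1,2): no bracket -> illegal
(1,3): flips 2 -> legal
(1,4): flips 1 -> legal
(2,4): flips 4 -> legal
(2,5): flips 1 -> legal
(3,5): flips 2 -> legal
(4,5): flips 1 -> legal
(5,3): no bracket -> illegal
(5,5): flips 2 -> legal
W mobility = 7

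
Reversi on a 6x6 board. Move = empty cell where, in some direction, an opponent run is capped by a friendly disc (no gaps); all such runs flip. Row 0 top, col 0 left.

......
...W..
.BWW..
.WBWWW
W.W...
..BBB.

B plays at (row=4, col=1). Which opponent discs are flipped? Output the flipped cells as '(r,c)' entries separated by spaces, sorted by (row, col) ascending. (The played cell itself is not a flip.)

Dir NW: first cell '.' (not opp) -> no flip
Dir N: opp run (3,1) capped by B -> flip
Dir NE: first cell 'B' (not opp) -> no flip
Dir W: opp run (4,0), next=edge -> no flip
Dir E: opp run (4,2), next='.' -> no flip
Dir SW: first cell '.' (not opp) -> no flip
Dir S: first cell '.' (not opp) -> no flip
Dir SE: first cell 'B' (not opp) -> no flip

Answer: (3,1)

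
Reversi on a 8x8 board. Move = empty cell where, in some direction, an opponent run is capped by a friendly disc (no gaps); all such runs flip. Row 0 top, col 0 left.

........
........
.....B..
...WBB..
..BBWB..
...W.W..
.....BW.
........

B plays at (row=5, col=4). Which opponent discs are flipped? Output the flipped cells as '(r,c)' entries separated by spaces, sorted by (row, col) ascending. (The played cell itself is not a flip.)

Answer: (4,4)

Derivation:
Dir NW: first cell 'B' (not opp) -> no flip
Dir N: opp run (4,4) capped by B -> flip
Dir NE: first cell 'B' (not opp) -> no flip
Dir W: opp run (5,3), next='.' -> no flip
Dir E: opp run (5,5), next='.' -> no flip
Dir SW: first cell '.' (not opp) -> no flip
Dir S: first cell '.' (not opp) -> no flip
Dir SE: first cell 'B' (not opp) -> no flip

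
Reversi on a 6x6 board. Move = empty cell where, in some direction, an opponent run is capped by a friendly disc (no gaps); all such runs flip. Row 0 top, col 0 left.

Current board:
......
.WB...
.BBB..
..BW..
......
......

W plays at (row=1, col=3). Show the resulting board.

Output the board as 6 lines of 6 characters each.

Place W at (1,3); scan 8 dirs for brackets.
Dir NW: first cell '.' (not opp) -> no flip
Dir N: first cell '.' (not opp) -> no flip
Dir NE: first cell '.' (not opp) -> no flip
Dir W: opp run (1,2) capped by W -> flip
Dir E: first cell '.' (not opp) -> no flip
Dir SW: opp run (2,2), next='.' -> no flip
Dir S: opp run (2,3) capped by W -> flip
Dir SE: first cell '.' (not opp) -> no flip
All flips: (1,2) (2,3)

Answer: ......
.WWW..
.BBW..
..BW..
......
......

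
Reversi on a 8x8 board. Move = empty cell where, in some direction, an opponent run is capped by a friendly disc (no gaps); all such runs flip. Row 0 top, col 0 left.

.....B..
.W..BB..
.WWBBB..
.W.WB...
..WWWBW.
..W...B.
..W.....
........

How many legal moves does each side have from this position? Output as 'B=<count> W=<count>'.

-- B to move --
(0,0): no bracket -> illegal
(0,1): no bracket -> illegal
(0,2): no bracket -> illegal
(1,0): no bracket -> illegal
(1,2): no bracket -> illegal
(1,3): no bracket -> illegal
(2,0): flips 2 -> legal
(3,0): no bracket -> illegal
(3,2): flips 1 -> legal
(3,5): no bracket -> illegal
(3,6): flips 1 -> legal
(3,7): no bracket -> illegal
(4,0): no bracket -> illegal
(4,1): flips 3 -> legal
(4,7): flips 1 -> legal
(5,1): flips 2 -> legal
(5,3): flips 2 -> legal
(5,4): flips 1 -> legal
(5,5): no bracket -> illegal
(5,7): no bracket -> illegal
(6,1): flips 2 -> legal
(6,3): no bracket -> illegal
(7,1): no bracket -> illegal
(7,2): no bracket -> illegal
(7,3): no bracket -> illegal
B mobility = 9
-- W to move --
(0,3): no bracket -> illegal
(0,4): flips 3 -> legal
(0,6): flips 2 -> legal
(1,2): no bracket -> illegal
(1,3): flips 1 -> legal
(1,6): flips 2 -> legal
(2,6): flips 3 -> legal
(3,2): no bracket -> illegal
(3,5): flips 1 -> legal
(3,6): no bracket -> illegal
(4,7): no bracket -> illegal
(5,4): no bracket -> illegal
(5,5): no bracket -> illegal
(5,7): no bracket -> illegal
(6,5): no bracket -> illegal
(6,6): flips 1 -> legal
(6,7): no bracket -> illegal
W mobility = 7

Answer: B=9 W=7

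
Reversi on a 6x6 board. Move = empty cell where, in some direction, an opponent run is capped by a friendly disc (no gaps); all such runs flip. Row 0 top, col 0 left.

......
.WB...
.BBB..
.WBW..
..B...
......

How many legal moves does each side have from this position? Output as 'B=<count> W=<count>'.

-- B to move --
(0,0): flips 1 -> legal
(0,1): flips 1 -> legal
(0,2): no bracket -> illegal
(1,0): flips 1 -> legal
(2,0): flips 1 -> legal
(2,4): flips 1 -> legal
(3,0): flips 1 -> legal
(3,4): flips 1 -> legal
(4,0): flips 1 -> legal
(4,1): flips 1 -> legal
(4,3): flips 1 -> legal
(4,4): flips 1 -> legal
B mobility = 11
-- W to move --
(0,1): no bracket -> illegal
(0,2): no bracket -> illegal
(0,3): no bracket -> illegal
(1,0): no bracket -> illegal
(1,3): flips 3 -> legal
(1,4): no bracket -> illegal
(2,0): no bracket -> illegal
(2,4): no bracket -> illegal
(3,0): no bracket -> illegal
(3,4): no bracket -> illegal
(4,1): no bracket -> illegal
(4,3): no bracket -> illegal
(5,1): flips 1 -> legal
(5,2): no bracket -> illegal
(5,3): flips 1 -> legal
W mobility = 3

Answer: B=11 W=3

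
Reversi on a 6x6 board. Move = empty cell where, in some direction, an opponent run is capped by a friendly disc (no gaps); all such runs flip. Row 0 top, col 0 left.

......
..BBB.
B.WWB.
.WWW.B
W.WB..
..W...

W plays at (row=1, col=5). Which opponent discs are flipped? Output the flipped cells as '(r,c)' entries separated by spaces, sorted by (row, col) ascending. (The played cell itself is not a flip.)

Answer: (2,4)

Derivation:
Dir NW: first cell '.' (not opp) -> no flip
Dir N: first cell '.' (not opp) -> no flip
Dir NE: edge -> no flip
Dir W: opp run (1,4) (1,3) (1,2), next='.' -> no flip
Dir E: edge -> no flip
Dir SW: opp run (2,4) capped by W -> flip
Dir S: first cell '.' (not opp) -> no flip
Dir SE: edge -> no flip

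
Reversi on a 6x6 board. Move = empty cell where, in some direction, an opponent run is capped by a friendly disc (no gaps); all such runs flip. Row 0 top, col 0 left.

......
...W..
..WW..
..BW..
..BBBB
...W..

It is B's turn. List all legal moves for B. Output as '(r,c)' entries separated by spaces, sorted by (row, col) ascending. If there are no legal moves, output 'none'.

Answer: (0,3) (1,1) (1,2) (1,4) (2,4) (3,4)

Derivation:
(0,2): no bracket -> illegal
(0,3): flips 3 -> legal
(0,4): no bracket -> illegal
(1,1): flips 2 -> legal
(1,2): flips 1 -> legal
(1,4): flips 1 -> legal
(2,1): no bracket -> illegal
(2,4): flips 1 -> legal
(3,1): no bracket -> illegal
(3,4): flips 1 -> legal
(5,2): no bracket -> illegal
(5,4): no bracket -> illegal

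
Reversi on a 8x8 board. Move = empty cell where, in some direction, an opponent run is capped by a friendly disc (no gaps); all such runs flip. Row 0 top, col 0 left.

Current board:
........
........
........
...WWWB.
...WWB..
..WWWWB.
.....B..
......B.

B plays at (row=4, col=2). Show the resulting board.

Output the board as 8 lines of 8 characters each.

Answer: ........
........
........
...WWWB.
..BBBB..
..WWWWB.
.....B..
......B.

Derivation:
Place B at (4,2); scan 8 dirs for brackets.
Dir NW: first cell '.' (not opp) -> no flip
Dir N: first cell '.' (not opp) -> no flip
Dir NE: opp run (3,3), next='.' -> no flip
Dir W: first cell '.' (not opp) -> no flip
Dir E: opp run (4,3) (4,4) capped by B -> flip
Dir SW: first cell '.' (not opp) -> no flip
Dir S: opp run (5,2), next='.' -> no flip
Dir SE: opp run (5,3), next='.' -> no flip
All flips: (4,3) (4,4)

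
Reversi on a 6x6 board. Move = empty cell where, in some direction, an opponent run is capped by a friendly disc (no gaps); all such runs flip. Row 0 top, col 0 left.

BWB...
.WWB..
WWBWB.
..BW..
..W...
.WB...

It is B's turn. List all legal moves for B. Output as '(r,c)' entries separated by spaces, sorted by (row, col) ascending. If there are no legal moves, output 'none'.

Answer: (1,0) (1,4) (3,4) (4,3) (4,4) (5,0)

Derivation:
(0,3): no bracket -> illegal
(1,0): flips 3 -> legal
(1,4): flips 1 -> legal
(3,0): no bracket -> illegal
(3,1): no bracket -> illegal
(3,4): flips 1 -> legal
(4,0): no bracket -> illegal
(4,1): no bracket -> illegal
(4,3): flips 2 -> legal
(4,4): flips 1 -> legal
(5,0): flips 1 -> legal
(5,3): no bracket -> illegal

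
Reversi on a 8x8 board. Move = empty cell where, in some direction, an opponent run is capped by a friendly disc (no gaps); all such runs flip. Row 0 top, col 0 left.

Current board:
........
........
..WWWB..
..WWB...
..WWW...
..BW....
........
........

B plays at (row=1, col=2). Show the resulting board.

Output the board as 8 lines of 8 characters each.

Answer: ........
..B.....
..BBWB..
..BWB...
..BWW...
..BW....
........
........

Derivation:
Place B at (1,2); scan 8 dirs for brackets.
Dir NW: first cell '.' (not opp) -> no flip
Dir N: first cell '.' (not opp) -> no flip
Dir NE: first cell '.' (not opp) -> no flip
Dir W: first cell '.' (not opp) -> no flip
Dir E: first cell '.' (not opp) -> no flip
Dir SW: first cell '.' (not opp) -> no flip
Dir S: opp run (2,2) (3,2) (4,2) capped by B -> flip
Dir SE: opp run (2,3) capped by B -> flip
All flips: (2,2) (2,3) (3,2) (4,2)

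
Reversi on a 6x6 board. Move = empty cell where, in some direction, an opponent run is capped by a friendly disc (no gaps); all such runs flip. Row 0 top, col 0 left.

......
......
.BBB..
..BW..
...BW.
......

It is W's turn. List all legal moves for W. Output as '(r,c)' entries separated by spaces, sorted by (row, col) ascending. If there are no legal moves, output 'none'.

Answer: (1,1) (1,3) (3,1) (4,2) (5,3)

Derivation:
(1,0): no bracket -> illegal
(1,1): flips 1 -> legal
(1,2): no bracket -> illegal
(1,3): flips 1 -> legal
(1,4): no bracket -> illegal
(2,0): no bracket -> illegal
(2,4): no bracket -> illegal
(3,0): no bracket -> illegal
(3,1): flips 1 -> legal
(3,4): no bracket -> illegal
(4,1): no bracket -> illegal
(4,2): flips 1 -> legal
(5,2): no bracket -> illegal
(5,3): flips 1 -> legal
(5,4): no bracket -> illegal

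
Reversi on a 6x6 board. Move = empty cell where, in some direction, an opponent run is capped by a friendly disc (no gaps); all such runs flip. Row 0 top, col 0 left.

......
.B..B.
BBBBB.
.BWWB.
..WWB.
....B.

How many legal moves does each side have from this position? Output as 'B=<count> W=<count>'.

Answer: B=4 W=11

Derivation:
-- B to move --
(4,1): flips 3 -> legal
(5,1): flips 2 -> legal
(5,2): flips 3 -> legal
(5,3): flips 3 -> legal
B mobility = 4
-- W to move --
(0,0): flips 2 -> legal
(0,1): no bracket -> illegal
(0,2): no bracket -> illegal
(0,3): no bracket -> illegal
(0,4): no bracket -> illegal
(0,5): flips 2 -> legal
(1,0): flips 1 -> legal
(1,2): flips 1 -> legal
(1,3): flips 1 -> legal
(1,5): flips 1 -> legal
(2,5): flips 1 -> legal
(3,0): flips 1 -> legal
(3,5): flips 1 -> legal
(4,0): no bracket -> illegal
(4,1): no bracket -> illegal
(4,5): flips 1 -> legal
(5,3): no bracket -> illegal
(5,5): flips 1 -> legal
W mobility = 11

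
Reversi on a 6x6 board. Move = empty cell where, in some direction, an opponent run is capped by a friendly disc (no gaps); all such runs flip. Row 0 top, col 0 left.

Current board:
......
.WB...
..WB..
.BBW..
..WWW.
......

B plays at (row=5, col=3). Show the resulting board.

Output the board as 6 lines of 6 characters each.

Answer: ......
.WB...
..WB..
.BBB..
..BBW.
...B..

Derivation:
Place B at (5,3); scan 8 dirs for brackets.
Dir NW: opp run (4,2) capped by B -> flip
Dir N: opp run (4,3) (3,3) capped by B -> flip
Dir NE: opp run (4,4), next='.' -> no flip
Dir W: first cell '.' (not opp) -> no flip
Dir E: first cell '.' (not opp) -> no flip
Dir SW: edge -> no flip
Dir S: edge -> no flip
Dir SE: edge -> no flip
All flips: (3,3) (4,2) (4,3)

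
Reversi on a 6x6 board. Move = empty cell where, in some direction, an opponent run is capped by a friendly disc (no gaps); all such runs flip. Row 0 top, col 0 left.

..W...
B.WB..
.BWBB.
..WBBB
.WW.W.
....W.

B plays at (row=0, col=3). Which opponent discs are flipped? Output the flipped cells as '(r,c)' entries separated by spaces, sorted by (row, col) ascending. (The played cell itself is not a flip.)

Answer: (1,2)

Derivation:
Dir NW: edge -> no flip
Dir N: edge -> no flip
Dir NE: edge -> no flip
Dir W: opp run (0,2), next='.' -> no flip
Dir E: first cell '.' (not opp) -> no flip
Dir SW: opp run (1,2) capped by B -> flip
Dir S: first cell 'B' (not opp) -> no flip
Dir SE: first cell '.' (not opp) -> no flip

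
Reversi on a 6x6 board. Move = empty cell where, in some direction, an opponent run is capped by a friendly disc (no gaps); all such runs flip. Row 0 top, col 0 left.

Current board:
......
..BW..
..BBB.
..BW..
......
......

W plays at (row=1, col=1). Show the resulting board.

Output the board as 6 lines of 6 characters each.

Place W at (1,1); scan 8 dirs for brackets.
Dir NW: first cell '.' (not opp) -> no flip
Dir N: first cell '.' (not opp) -> no flip
Dir NE: first cell '.' (not opp) -> no flip
Dir W: first cell '.' (not opp) -> no flip
Dir E: opp run (1,2) capped by W -> flip
Dir SW: first cell '.' (not opp) -> no flip
Dir S: first cell '.' (not opp) -> no flip
Dir SE: opp run (2,2) capped by W -> flip
All flips: (1,2) (2,2)

Answer: ......
.WWW..
..WBB.
..BW..
......
......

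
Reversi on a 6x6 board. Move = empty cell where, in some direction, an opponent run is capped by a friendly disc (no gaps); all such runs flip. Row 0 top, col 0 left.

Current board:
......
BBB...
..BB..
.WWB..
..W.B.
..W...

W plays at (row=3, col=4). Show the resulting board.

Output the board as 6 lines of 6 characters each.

Answer: ......
BBB...
..BB..
.WWWW.
..W.B.
..W...

Derivation:
Place W at (3,4); scan 8 dirs for brackets.
Dir NW: opp run (2,3) (1,2), next='.' -> no flip
Dir N: first cell '.' (not opp) -> no flip
Dir NE: first cell '.' (not opp) -> no flip
Dir W: opp run (3,3) capped by W -> flip
Dir E: first cell '.' (not opp) -> no flip
Dir SW: first cell '.' (not opp) -> no flip
Dir S: opp run (4,4), next='.' -> no flip
Dir SE: first cell '.' (not opp) -> no flip
All flips: (3,3)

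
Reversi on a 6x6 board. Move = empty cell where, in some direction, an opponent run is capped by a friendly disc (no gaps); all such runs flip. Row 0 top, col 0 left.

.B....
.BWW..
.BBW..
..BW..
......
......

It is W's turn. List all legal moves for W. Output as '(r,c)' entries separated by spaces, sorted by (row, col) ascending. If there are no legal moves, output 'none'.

Answer: (0,0) (1,0) (2,0) (3,0) (3,1) (4,1) (4,2)

Derivation:
(0,0): flips 2 -> legal
(0,2): no bracket -> illegal
(1,0): flips 1 -> legal
(2,0): flips 2 -> legal
(3,0): flips 1 -> legal
(3,1): flips 2 -> legal
(4,1): flips 1 -> legal
(4,2): flips 2 -> legal
(4,3): no bracket -> illegal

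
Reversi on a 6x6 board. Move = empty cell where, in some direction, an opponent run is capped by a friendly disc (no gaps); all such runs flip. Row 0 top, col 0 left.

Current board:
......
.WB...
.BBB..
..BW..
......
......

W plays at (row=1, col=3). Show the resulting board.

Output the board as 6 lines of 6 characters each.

Answer: ......
.WWW..
.BBW..
..BW..
......
......

Derivation:
Place W at (1,3); scan 8 dirs for brackets.
Dir NW: first cell '.' (not opp) -> no flip
Dir N: first cell '.' (not opp) -> no flip
Dir NE: first cell '.' (not opp) -> no flip
Dir W: opp run (1,2) capped by W -> flip
Dir E: first cell '.' (not opp) -> no flip
Dir SW: opp run (2,2), next='.' -> no flip
Dir S: opp run (2,3) capped by W -> flip
Dir SE: first cell '.' (not opp) -> no flip
All flips: (1,2) (2,3)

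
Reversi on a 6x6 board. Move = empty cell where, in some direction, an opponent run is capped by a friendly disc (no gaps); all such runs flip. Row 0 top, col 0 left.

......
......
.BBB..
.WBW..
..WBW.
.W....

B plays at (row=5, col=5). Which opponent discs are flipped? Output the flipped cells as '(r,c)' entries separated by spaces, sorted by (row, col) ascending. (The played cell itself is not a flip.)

Answer: (3,3) (4,4)

Derivation:
Dir NW: opp run (4,4) (3,3) capped by B -> flip
Dir N: first cell '.' (not opp) -> no flip
Dir NE: edge -> no flip
Dir W: first cell '.' (not opp) -> no flip
Dir E: edge -> no flip
Dir SW: edge -> no flip
Dir S: edge -> no flip
Dir SE: edge -> no flip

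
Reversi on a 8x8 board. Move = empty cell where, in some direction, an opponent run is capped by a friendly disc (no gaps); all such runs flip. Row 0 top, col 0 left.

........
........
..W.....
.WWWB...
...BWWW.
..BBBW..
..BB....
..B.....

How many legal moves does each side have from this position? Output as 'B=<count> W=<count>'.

Answer: B=7 W=9

Derivation:
-- B to move --
(1,1): no bracket -> illegal
(1,2): no bracket -> illegal
(1,3): no bracket -> illegal
(2,0): no bracket -> illegal
(2,1): flips 1 -> legal
(2,3): flips 1 -> legal
(2,4): no bracket -> illegal
(3,0): flips 3 -> legal
(3,5): flips 1 -> legal
(3,6): flips 1 -> legal
(3,7): no bracket -> illegal
(4,0): no bracket -> illegal
(4,1): no bracket -> illegal
(4,2): no bracket -> illegal
(4,7): flips 3 -> legal
(5,6): flips 2 -> legal
(5,7): no bracket -> illegal
(6,4): no bracket -> illegal
(6,5): no bracket -> illegal
(6,6): no bracket -> illegal
B mobility = 7
-- W to move --
(2,3): flips 1 -> legal
(2,4): flips 1 -> legal
(2,5): no bracket -> illegal
(3,5): flips 1 -> legal
(4,1): no bracket -> illegal
(4,2): flips 1 -> legal
(5,1): flips 3 -> legal
(6,1): no bracket -> illegal
(6,4): flips 1 -> legal
(6,5): flips 2 -> legal
(7,1): flips 2 -> legal
(7,3): flips 3 -> legal
(7,4): no bracket -> illegal
W mobility = 9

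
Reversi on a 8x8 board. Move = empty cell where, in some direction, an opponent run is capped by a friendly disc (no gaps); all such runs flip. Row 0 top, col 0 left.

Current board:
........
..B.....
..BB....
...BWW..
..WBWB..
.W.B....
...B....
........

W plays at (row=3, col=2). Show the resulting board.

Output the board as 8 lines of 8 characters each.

Place W at (3,2); scan 8 dirs for brackets.
Dir NW: first cell '.' (not opp) -> no flip
Dir N: opp run (2,2) (1,2), next='.' -> no flip
Dir NE: opp run (2,3), next='.' -> no flip
Dir W: first cell '.' (not opp) -> no flip
Dir E: opp run (3,3) capped by W -> flip
Dir SW: first cell '.' (not opp) -> no flip
Dir S: first cell 'W' (not opp) -> no flip
Dir SE: opp run (4,3), next='.' -> no flip
All flips: (3,3)

Answer: ........
..B.....
..BB....
..WWWW..
..WBWB..
.W.B....
...B....
........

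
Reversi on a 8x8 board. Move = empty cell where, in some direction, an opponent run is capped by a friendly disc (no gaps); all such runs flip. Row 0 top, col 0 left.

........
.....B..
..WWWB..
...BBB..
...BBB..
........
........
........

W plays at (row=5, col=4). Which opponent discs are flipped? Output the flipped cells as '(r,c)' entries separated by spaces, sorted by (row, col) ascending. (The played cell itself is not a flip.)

Answer: (3,4) (4,4)

Derivation:
Dir NW: opp run (4,3), next='.' -> no flip
Dir N: opp run (4,4) (3,4) capped by W -> flip
Dir NE: opp run (4,5), next='.' -> no flip
Dir W: first cell '.' (not opp) -> no flip
Dir E: first cell '.' (not opp) -> no flip
Dir SW: first cell '.' (not opp) -> no flip
Dir S: first cell '.' (not opp) -> no flip
Dir SE: first cell '.' (not opp) -> no flip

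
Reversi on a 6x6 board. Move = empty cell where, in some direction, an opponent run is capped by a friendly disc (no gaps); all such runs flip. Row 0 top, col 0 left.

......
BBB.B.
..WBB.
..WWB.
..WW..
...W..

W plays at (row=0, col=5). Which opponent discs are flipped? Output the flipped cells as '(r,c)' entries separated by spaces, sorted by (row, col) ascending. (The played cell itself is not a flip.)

Answer: (1,4) (2,3)

Derivation:
Dir NW: edge -> no flip
Dir N: edge -> no flip
Dir NE: edge -> no flip
Dir W: first cell '.' (not opp) -> no flip
Dir E: edge -> no flip
Dir SW: opp run (1,4) (2,3) capped by W -> flip
Dir S: first cell '.' (not opp) -> no flip
Dir SE: edge -> no flip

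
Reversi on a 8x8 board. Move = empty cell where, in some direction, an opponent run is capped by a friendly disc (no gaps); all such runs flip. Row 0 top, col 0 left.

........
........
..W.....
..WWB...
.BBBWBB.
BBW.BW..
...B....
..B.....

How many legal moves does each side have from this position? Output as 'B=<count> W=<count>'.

-- B to move --
(1,1): no bracket -> illegal
(1,2): flips 2 -> legal
(1,3): no bracket -> illegal
(2,1): flips 1 -> legal
(2,3): flips 2 -> legal
(2,4): flips 1 -> legal
(3,1): flips 2 -> legal
(3,5): no bracket -> illegal
(5,3): flips 1 -> legal
(5,6): flips 1 -> legal
(6,1): flips 1 -> legal
(6,2): flips 1 -> legal
(6,4): flips 1 -> legal
(6,5): flips 1 -> legal
(6,6): no bracket -> illegal
B mobility = 11
-- W to move --
(2,3): no bracket -> illegal
(2,4): flips 1 -> legal
(2,5): flips 2 -> legal
(3,0): flips 1 -> legal
(3,1): no bracket -> illegal
(3,5): flips 2 -> legal
(3,6): no bracket -> illegal
(3,7): flips 1 -> legal
(4,0): flips 3 -> legal
(4,7): flips 2 -> legal
(5,3): flips 2 -> legal
(5,6): no bracket -> illegal
(5,7): no bracket -> illegal
(6,0): flips 2 -> legal
(6,1): no bracket -> illegal
(6,2): no bracket -> illegal
(6,4): flips 1 -> legal
(6,5): flips 2 -> legal
(7,1): no bracket -> illegal
(7,3): no bracket -> illegal
(7,4): flips 1 -> legal
W mobility = 12

Answer: B=11 W=12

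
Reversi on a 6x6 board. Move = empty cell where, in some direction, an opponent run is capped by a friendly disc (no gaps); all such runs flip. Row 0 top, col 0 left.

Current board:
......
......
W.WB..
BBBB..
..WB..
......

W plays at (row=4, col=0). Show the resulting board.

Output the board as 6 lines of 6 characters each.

Place W at (4,0); scan 8 dirs for brackets.
Dir NW: edge -> no flip
Dir N: opp run (3,0) capped by W -> flip
Dir NE: opp run (3,1) capped by W -> flip
Dir W: edge -> no flip
Dir E: first cell '.' (not opp) -> no flip
Dir SW: edge -> no flip
Dir S: first cell '.' (not opp) -> no flip
Dir SE: first cell '.' (not opp) -> no flip
All flips: (3,0) (3,1)

Answer: ......
......
W.WB..
WWBB..
W.WB..
......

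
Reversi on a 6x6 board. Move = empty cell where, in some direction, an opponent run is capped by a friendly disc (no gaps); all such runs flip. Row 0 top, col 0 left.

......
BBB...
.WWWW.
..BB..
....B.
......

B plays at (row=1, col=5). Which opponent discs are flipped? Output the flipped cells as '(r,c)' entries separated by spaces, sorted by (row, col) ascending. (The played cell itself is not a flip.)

Answer: (2,4)

Derivation:
Dir NW: first cell '.' (not opp) -> no flip
Dir N: first cell '.' (not opp) -> no flip
Dir NE: edge -> no flip
Dir W: first cell '.' (not opp) -> no flip
Dir E: edge -> no flip
Dir SW: opp run (2,4) capped by B -> flip
Dir S: first cell '.' (not opp) -> no flip
Dir SE: edge -> no flip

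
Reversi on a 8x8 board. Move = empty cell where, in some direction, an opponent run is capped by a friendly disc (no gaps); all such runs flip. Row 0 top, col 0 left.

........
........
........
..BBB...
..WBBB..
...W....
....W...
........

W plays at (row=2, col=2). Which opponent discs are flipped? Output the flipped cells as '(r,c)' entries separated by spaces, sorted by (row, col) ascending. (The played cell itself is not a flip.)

Answer: (3,2)

Derivation:
Dir NW: first cell '.' (not opp) -> no flip
Dir N: first cell '.' (not opp) -> no flip
Dir NE: first cell '.' (not opp) -> no flip
Dir W: first cell '.' (not opp) -> no flip
Dir E: first cell '.' (not opp) -> no flip
Dir SW: first cell '.' (not opp) -> no flip
Dir S: opp run (3,2) capped by W -> flip
Dir SE: opp run (3,3) (4,4), next='.' -> no flip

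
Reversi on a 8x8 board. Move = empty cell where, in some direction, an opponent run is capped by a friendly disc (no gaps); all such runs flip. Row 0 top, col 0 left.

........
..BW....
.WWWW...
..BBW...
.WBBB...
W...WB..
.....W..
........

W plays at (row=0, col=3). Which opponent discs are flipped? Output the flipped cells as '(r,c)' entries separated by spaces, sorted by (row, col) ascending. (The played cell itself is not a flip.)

Dir NW: edge -> no flip
Dir N: edge -> no flip
Dir NE: edge -> no flip
Dir W: first cell '.' (not opp) -> no flip
Dir E: first cell '.' (not opp) -> no flip
Dir SW: opp run (1,2) capped by W -> flip
Dir S: first cell 'W' (not opp) -> no flip
Dir SE: first cell '.' (not opp) -> no flip

Answer: (1,2)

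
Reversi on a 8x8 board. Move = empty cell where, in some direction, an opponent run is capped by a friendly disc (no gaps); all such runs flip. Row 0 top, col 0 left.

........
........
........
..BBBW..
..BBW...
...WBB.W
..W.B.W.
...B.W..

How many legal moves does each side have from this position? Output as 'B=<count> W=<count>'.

-- B to move --
(2,4): no bracket -> illegal
(2,5): no bracket -> illegal
(2,6): no bracket -> illegal
(3,6): flips 1 -> legal
(4,5): flips 1 -> legal
(4,6): no bracket -> illegal
(4,7): no bracket -> illegal
(5,1): flips 1 -> legal
(5,2): flips 1 -> legal
(5,6): no bracket -> illegal
(6,1): no bracket -> illegal
(6,3): flips 1 -> legal
(6,5): no bracket -> illegal
(6,7): no bracket -> illegal
(7,1): no bracket -> illegal
(7,2): no bracket -> illegal
(7,4): no bracket -> illegal
(7,6): no bracket -> illegal
(7,7): flips 1 -> legal
B mobility = 6
-- W to move --
(2,1): no bracket -> illegal
(2,2): flips 1 -> legal
(2,3): flips 2 -> legal
(2,4): flips 1 -> legal
(2,5): no bracket -> illegal
(3,1): flips 4 -> legal
(4,1): flips 2 -> legal
(4,5): no bracket -> illegal
(4,6): no bracket -> illegal
(5,1): no bracket -> illegal
(5,2): no bracket -> illegal
(5,6): flips 2 -> legal
(6,3): no bracket -> illegal
(6,5): no bracket -> illegal
(7,2): no bracket -> illegal
(7,4): flips 2 -> legal
W mobility = 7

Answer: B=6 W=7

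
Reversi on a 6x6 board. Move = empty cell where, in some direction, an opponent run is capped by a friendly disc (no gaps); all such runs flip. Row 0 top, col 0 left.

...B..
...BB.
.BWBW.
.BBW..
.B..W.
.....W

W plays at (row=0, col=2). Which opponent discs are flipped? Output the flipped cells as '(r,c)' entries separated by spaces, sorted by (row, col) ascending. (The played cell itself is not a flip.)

Dir NW: edge -> no flip
Dir N: edge -> no flip
Dir NE: edge -> no flip
Dir W: first cell '.' (not opp) -> no flip
Dir E: opp run (0,3), next='.' -> no flip
Dir SW: first cell '.' (not opp) -> no flip
Dir S: first cell '.' (not opp) -> no flip
Dir SE: opp run (1,3) capped by W -> flip

Answer: (1,3)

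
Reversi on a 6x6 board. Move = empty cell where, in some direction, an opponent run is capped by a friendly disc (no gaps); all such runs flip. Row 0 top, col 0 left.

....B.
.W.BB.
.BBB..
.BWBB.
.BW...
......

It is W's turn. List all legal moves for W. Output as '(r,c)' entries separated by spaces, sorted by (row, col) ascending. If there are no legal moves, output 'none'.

Answer: (0,5) (1,0) (1,2) (2,0) (2,4) (3,0) (3,5) (4,0) (4,4) (5,0) (5,1)

Derivation:
(0,2): no bracket -> illegal
(0,3): no bracket -> illegal
(0,5): flips 2 -> legal
(1,0): flips 1 -> legal
(1,2): flips 1 -> legal
(1,5): no bracket -> illegal
(2,0): flips 1 -> legal
(2,4): flips 1 -> legal
(2,5): no bracket -> illegal
(3,0): flips 1 -> legal
(3,5): flips 2 -> legal
(4,0): flips 1 -> legal
(4,3): no bracket -> illegal
(4,4): flips 2 -> legal
(4,5): no bracket -> illegal
(5,0): flips 1 -> legal
(5,1): flips 3 -> legal
(5,2): no bracket -> illegal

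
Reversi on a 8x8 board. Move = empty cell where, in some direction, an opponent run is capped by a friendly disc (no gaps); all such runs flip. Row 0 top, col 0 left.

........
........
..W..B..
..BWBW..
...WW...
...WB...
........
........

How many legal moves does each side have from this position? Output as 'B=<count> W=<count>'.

Answer: B=4 W=9

Derivation:
-- B to move --
(1,1): no bracket -> illegal
(1,2): flips 1 -> legal
(1,3): no bracket -> illegal
(2,1): no bracket -> illegal
(2,3): no bracket -> illegal
(2,4): no bracket -> illegal
(2,6): no bracket -> illegal
(3,1): no bracket -> illegal
(3,6): flips 1 -> legal
(4,2): no bracket -> illegal
(4,5): flips 1 -> legal
(4,6): no bracket -> illegal
(5,2): flips 2 -> legal
(5,5): no bracket -> illegal
(6,2): no bracket -> illegal
(6,3): no bracket -> illegal
(6,4): no bracket -> illegal
B mobility = 4
-- W to move --
(1,4): no bracket -> illegal
(1,5): flips 1 -> legal
(1,6): flips 2 -> legal
(2,1): flips 1 -> legal
(2,3): no bracket -> illegal
(2,4): flips 1 -> legal
(2,6): no bracket -> illegal
(3,1): flips 1 -> legal
(3,6): no bracket -> illegal
(4,1): no bracket -> illegal
(4,2): flips 1 -> legal
(4,5): no bracket -> illegal
(5,5): flips 1 -> legal
(6,3): no bracket -> illegal
(6,4): flips 1 -> legal
(6,5): flips 1 -> legal
W mobility = 9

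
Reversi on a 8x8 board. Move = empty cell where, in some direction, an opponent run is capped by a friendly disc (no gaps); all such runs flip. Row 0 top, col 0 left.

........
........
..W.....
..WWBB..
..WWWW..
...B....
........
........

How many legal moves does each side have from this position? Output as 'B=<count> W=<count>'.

-- B to move --
(1,1): no bracket -> illegal
(1,2): no bracket -> illegal
(1,3): no bracket -> illegal
(2,1): no bracket -> illegal
(2,3): flips 2 -> legal
(2,4): no bracket -> illegal
(3,1): flips 3 -> legal
(3,6): no bracket -> illegal
(4,1): no bracket -> illegal
(4,6): no bracket -> illegal
(5,1): no bracket -> illegal
(5,2): flips 1 -> legal
(5,4): flips 1 -> legal
(5,5): flips 1 -> legal
(5,6): flips 1 -> legal
B mobility = 6
-- W to move --
(2,3): flips 1 -> legal
(2,4): flips 1 -> legal
(2,5): flips 2 -> legal
(2,6): flips 1 -> legal
(3,6): flips 2 -> legal
(4,6): no bracket -> illegal
(5,2): no bracket -> illegal
(5,4): no bracket -> illegal
(6,2): flips 1 -> legal
(6,3): flips 1 -> legal
(6,4): flips 1 -> legal
W mobility = 8

Answer: B=6 W=8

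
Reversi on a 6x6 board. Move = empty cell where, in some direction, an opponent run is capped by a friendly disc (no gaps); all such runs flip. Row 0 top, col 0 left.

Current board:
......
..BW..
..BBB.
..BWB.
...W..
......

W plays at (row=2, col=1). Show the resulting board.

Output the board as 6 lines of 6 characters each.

Place W at (2,1); scan 8 dirs for brackets.
Dir NW: first cell '.' (not opp) -> no flip
Dir N: first cell '.' (not opp) -> no flip
Dir NE: opp run (1,2), next='.' -> no flip
Dir W: first cell '.' (not opp) -> no flip
Dir E: opp run (2,2) (2,3) (2,4), next='.' -> no flip
Dir SW: first cell '.' (not opp) -> no flip
Dir S: first cell '.' (not opp) -> no flip
Dir SE: opp run (3,2) capped by W -> flip
All flips: (3,2)

Answer: ......
..BW..
.WBBB.
..WWB.
...W..
......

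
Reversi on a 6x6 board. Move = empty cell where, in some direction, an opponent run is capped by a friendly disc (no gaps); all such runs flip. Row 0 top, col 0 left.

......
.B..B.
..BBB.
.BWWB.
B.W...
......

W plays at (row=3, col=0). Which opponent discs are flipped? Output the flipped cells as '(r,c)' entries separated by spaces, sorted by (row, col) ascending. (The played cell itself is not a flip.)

Dir NW: edge -> no flip
Dir N: first cell '.' (not opp) -> no flip
Dir NE: first cell '.' (not opp) -> no flip
Dir W: edge -> no flip
Dir E: opp run (3,1) capped by W -> flip
Dir SW: edge -> no flip
Dir S: opp run (4,0), next='.' -> no flip
Dir SE: first cell '.' (not opp) -> no flip

Answer: (3,1)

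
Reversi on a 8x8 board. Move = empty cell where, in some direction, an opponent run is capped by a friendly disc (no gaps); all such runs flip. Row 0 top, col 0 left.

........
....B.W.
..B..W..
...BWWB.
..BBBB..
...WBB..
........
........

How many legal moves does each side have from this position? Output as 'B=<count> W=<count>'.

Answer: B=9 W=10

Derivation:
-- B to move --
(0,5): no bracket -> illegal
(0,6): no bracket -> illegal
(0,7): flips 3 -> legal
(1,5): flips 2 -> legal
(1,7): no bracket -> illegal
(2,3): flips 1 -> legal
(2,4): flips 1 -> legal
(2,6): flips 1 -> legal
(2,7): no bracket -> illegal
(4,6): no bracket -> illegal
(5,2): flips 1 -> legal
(6,2): flips 1 -> legal
(6,3): flips 1 -> legal
(6,4): flips 1 -> legal
B mobility = 9
-- W to move --
(0,3): flips 1 -> legal
(0,4): no bracket -> illegal
(0,5): no bracket -> illegal
(1,1): no bracket -> illegal
(1,2): no bracket -> illegal
(1,3): no bracket -> illegal
(1,5): no bracket -> illegal
(2,1): no bracket -> illegal
(2,3): flips 2 -> legal
(2,4): no bracket -> illegal
(2,6): no bracket -> illegal
(2,7): no bracket -> illegal
(3,1): flips 1 -> legal
(3,2): flips 1 -> legal
(3,7): flips 1 -> legal
(4,1): no bracket -> illegal
(4,6): no bracket -> illegal
(4,7): flips 1 -> legal
(5,1): no bracket -> illegal
(5,2): flips 1 -> legal
(5,6): flips 3 -> legal
(6,3): no bracket -> illegal
(6,4): flips 2 -> legal
(6,5): flips 2 -> legal
(6,6): no bracket -> illegal
W mobility = 10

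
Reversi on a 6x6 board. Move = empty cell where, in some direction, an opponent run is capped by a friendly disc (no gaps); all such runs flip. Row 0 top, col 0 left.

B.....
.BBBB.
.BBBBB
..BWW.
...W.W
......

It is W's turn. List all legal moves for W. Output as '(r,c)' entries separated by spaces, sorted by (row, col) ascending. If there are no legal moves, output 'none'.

(0,1): flips 2 -> legal
(0,2): no bracket -> illegal
(0,3): flips 2 -> legal
(0,4): flips 2 -> legal
(0,5): no bracket -> illegal
(1,0): flips 2 -> legal
(1,5): flips 1 -> legal
(2,0): no bracket -> illegal
(3,0): no bracket -> illegal
(3,1): flips 1 -> legal
(3,5): no bracket -> illegal
(4,1): no bracket -> illegal
(4,2): no bracket -> illegal

Answer: (0,1) (0,3) (0,4) (1,0) (1,5) (3,1)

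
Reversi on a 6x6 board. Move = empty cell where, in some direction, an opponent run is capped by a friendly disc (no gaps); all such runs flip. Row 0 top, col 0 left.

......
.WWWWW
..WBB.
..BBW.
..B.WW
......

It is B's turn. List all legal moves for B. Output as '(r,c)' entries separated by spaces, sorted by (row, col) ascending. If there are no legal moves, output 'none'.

Answer: (0,0) (0,1) (0,2) (0,3) (0,4) (0,5) (2,1) (3,5) (5,4) (5,5)

Derivation:
(0,0): flips 2 -> legal
(0,1): flips 1 -> legal
(0,2): flips 3 -> legal
(0,3): flips 1 -> legal
(0,4): flips 1 -> legal
(0,5): flips 1 -> legal
(1,0): no bracket -> illegal
(2,0): no bracket -> illegal
(2,1): flips 1 -> legal
(2,5): no bracket -> illegal
(3,1): no bracket -> illegal
(3,5): flips 1 -> legal
(4,3): no bracket -> illegal
(5,3): no bracket -> illegal
(5,4): flips 2 -> legal
(5,5): flips 1 -> legal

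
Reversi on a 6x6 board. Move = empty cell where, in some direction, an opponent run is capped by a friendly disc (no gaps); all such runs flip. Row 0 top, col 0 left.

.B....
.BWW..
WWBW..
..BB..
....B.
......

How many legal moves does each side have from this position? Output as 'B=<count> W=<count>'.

-- B to move --
(0,2): flips 1 -> legal
(0,3): flips 2 -> legal
(0,4): flips 1 -> legal
(1,0): flips 1 -> legal
(1,4): flips 3 -> legal
(2,4): flips 1 -> legal
(3,0): no bracket -> illegal
(3,1): flips 1 -> legal
(3,4): flips 2 -> legal
B mobility = 8
-- W to move --
(0,0): no bracket -> illegal
(0,2): flips 1 -> legal
(1,0): flips 1 -> legal
(2,4): no bracket -> illegal
(3,1): flips 1 -> legal
(3,4): no bracket -> illegal
(3,5): no bracket -> illegal
(4,1): flips 1 -> legal
(4,2): flips 2 -> legal
(4,3): flips 2 -> legal
(4,5): no bracket -> illegal
(5,3): no bracket -> illegal
(5,4): no bracket -> illegal
(5,5): no bracket -> illegal
W mobility = 6

Answer: B=8 W=6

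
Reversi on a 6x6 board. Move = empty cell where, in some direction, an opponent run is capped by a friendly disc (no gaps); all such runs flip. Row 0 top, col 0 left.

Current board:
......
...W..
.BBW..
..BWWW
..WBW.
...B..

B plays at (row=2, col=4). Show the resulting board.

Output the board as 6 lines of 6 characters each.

Answer: ......
...W..
.BBBB.
..BWWW
..WBW.
...B..

Derivation:
Place B at (2,4); scan 8 dirs for brackets.
Dir NW: opp run (1,3), next='.' -> no flip
Dir N: first cell '.' (not opp) -> no flip
Dir NE: first cell '.' (not opp) -> no flip
Dir W: opp run (2,3) capped by B -> flip
Dir E: first cell '.' (not opp) -> no flip
Dir SW: opp run (3,3) (4,2), next='.' -> no flip
Dir S: opp run (3,4) (4,4), next='.' -> no flip
Dir SE: opp run (3,5), next=edge -> no flip
All flips: (2,3)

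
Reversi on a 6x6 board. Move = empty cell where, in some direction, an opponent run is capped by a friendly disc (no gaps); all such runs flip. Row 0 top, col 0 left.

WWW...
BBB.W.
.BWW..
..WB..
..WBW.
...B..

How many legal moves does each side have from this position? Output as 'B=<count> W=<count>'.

Answer: B=10 W=5

Derivation:
-- B to move --
(0,3): no bracket -> illegal
(0,4): no bracket -> illegal
(0,5): no bracket -> illegal
(1,3): flips 1 -> legal
(1,5): no bracket -> illegal
(2,4): flips 2 -> legal
(2,5): no bracket -> illegal
(3,1): flips 2 -> legal
(3,4): flips 1 -> legal
(3,5): flips 1 -> legal
(4,1): flips 1 -> legal
(4,5): flips 1 -> legal
(5,1): flips 1 -> legal
(5,2): flips 3 -> legal
(5,4): no bracket -> illegal
(5,5): flips 1 -> legal
B mobility = 10
-- W to move --
(0,3): no bracket -> illegal
(1,3): no bracket -> illegal
(2,0): flips 3 -> legal
(2,4): flips 1 -> legal
(3,0): no bracket -> illegal
(3,1): flips 2 -> legal
(3,4): flips 1 -> legal
(5,2): no bracket -> illegal
(5,4): flips 1 -> legal
W mobility = 5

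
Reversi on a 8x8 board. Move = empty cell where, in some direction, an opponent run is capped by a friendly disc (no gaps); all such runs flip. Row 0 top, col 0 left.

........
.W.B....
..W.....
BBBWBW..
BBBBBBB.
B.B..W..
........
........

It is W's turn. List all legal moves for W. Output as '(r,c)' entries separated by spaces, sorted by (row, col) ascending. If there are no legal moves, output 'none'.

(0,2): no bracket -> illegal
(0,3): no bracket -> illegal
(0,4): flips 1 -> legal
(1,2): no bracket -> illegal
(1,4): no bracket -> illegal
(2,0): no bracket -> illegal
(2,1): no bracket -> illegal
(2,3): no bracket -> illegal
(2,4): no bracket -> illegal
(2,5): no bracket -> illegal
(3,6): no bracket -> illegal
(3,7): flips 1 -> legal
(4,7): no bracket -> illegal
(5,1): flips 1 -> legal
(5,3): flips 2 -> legal
(5,4): no bracket -> illegal
(5,6): no bracket -> illegal
(5,7): flips 1 -> legal
(6,0): no bracket -> illegal
(6,1): no bracket -> illegal
(6,2): flips 3 -> legal
(6,3): no bracket -> illegal

Answer: (0,4) (3,7) (5,1) (5,3) (5,7) (6,2)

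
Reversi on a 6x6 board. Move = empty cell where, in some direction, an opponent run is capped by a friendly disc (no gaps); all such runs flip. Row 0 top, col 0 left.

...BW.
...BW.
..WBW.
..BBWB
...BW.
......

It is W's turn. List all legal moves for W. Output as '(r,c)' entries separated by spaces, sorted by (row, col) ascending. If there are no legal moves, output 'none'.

Answer: (0,2) (1,2) (3,1) (4,1) (4,2) (5,2)

Derivation:
(0,2): flips 2 -> legal
(1,2): flips 2 -> legal
(2,1): no bracket -> illegal
(2,5): no bracket -> illegal
(3,1): flips 2 -> legal
(4,1): flips 2 -> legal
(4,2): flips 3 -> legal
(4,5): no bracket -> illegal
(5,2): flips 1 -> legal
(5,3): no bracket -> illegal
(5,4): no bracket -> illegal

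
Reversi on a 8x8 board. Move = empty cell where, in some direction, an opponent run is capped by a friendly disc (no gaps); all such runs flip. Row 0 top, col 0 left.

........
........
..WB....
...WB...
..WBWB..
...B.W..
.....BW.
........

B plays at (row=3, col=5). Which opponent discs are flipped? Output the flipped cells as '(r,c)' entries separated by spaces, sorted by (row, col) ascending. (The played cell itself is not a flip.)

Dir NW: first cell '.' (not opp) -> no flip
Dir N: first cell '.' (not opp) -> no flip
Dir NE: first cell '.' (not opp) -> no flip
Dir W: first cell 'B' (not opp) -> no flip
Dir E: first cell '.' (not opp) -> no flip
Dir SW: opp run (4,4) capped by B -> flip
Dir S: first cell 'B' (not opp) -> no flip
Dir SE: first cell '.' (not opp) -> no flip

Answer: (4,4)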